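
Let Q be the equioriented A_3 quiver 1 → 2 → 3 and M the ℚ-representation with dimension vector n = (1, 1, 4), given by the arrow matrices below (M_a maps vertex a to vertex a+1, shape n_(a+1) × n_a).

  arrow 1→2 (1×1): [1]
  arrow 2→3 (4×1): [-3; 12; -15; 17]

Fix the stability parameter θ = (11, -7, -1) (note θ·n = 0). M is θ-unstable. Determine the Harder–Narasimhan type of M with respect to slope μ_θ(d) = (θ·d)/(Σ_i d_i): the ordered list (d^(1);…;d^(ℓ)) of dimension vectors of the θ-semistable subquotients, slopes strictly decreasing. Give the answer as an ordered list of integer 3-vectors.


Via rank(M_{q-1}∘⋯∘M_p): M ≅ I[1,3], I[3,3]^3.
μ_θ-semistable layers: μ^(1)=1; μ^(2)=-1

((1, 1, 1); (0, 0, 3))


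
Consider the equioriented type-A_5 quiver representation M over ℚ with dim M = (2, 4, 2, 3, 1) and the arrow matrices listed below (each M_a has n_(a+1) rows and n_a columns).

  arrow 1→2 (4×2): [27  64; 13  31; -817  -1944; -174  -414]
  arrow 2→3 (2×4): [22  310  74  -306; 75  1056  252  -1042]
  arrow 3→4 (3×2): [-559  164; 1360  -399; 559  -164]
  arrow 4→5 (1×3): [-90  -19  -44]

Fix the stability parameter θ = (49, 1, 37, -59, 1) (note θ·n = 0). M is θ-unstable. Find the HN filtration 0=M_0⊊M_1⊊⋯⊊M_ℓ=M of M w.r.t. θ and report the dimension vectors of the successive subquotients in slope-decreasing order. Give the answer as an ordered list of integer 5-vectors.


Barcode: M ≅ I[1,4], I[1,5], I[2,2]^2, I[4,4]. HN layers by μ_θ (4 steps, strictly decreasing):
  μ^(1)=7; μ^(2)=29/5; μ^(3)=1; μ^(4)=-59

((1, 1, 1, 1, 0); (1, 1, 1, 1, 1); (0, 2, 0, 0, 0); (0, 0, 0, 1, 0))


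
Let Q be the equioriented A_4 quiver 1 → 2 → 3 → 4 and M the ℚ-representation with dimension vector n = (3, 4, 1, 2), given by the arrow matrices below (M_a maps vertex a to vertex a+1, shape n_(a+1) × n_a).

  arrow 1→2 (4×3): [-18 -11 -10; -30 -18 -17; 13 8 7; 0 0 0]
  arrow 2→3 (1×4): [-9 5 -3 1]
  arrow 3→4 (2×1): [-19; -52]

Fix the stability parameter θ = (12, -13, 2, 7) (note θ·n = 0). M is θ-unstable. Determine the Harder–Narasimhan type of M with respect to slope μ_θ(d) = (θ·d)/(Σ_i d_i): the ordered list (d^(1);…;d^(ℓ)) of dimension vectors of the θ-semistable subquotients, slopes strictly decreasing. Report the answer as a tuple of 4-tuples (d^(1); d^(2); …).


Interval decomposition of M: I[1,2]^2, I[1,4], I[2,2], I[4,4].
HN type (ℓ=4): μ^(1)=7; μ^(2)=2; μ^(3)=-1/2; μ^(4)=-13

((0, 0, 0, 2); (0, 0, 1, 0); (3, 3, 0, 0); (0, 1, 0, 0))


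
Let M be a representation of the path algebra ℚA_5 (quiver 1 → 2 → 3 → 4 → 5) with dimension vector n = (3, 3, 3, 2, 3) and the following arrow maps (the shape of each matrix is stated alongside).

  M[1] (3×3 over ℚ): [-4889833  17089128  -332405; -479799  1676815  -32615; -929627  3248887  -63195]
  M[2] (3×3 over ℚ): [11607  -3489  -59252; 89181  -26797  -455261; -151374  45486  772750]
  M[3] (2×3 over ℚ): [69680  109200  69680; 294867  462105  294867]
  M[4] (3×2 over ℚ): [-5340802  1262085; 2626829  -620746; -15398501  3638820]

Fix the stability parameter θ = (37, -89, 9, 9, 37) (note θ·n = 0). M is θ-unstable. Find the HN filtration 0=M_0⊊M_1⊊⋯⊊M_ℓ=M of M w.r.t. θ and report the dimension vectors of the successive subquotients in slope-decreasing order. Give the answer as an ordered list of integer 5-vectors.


Barcode: M ≅ I[1,1], I[1,3], I[1,5], I[2,2], I[3,3], I[4,5], I[5,5]. HN layers by μ_θ (4 steps, strictly decreasing):
  μ^(1)=37; μ^(2)=9; μ^(3)=-26; μ^(4)=-89

((1, 0, 0, 0, 3); (0, 0, 3, 2, 0); (2, 2, 0, 0, 0); (0, 1, 0, 0, 0))


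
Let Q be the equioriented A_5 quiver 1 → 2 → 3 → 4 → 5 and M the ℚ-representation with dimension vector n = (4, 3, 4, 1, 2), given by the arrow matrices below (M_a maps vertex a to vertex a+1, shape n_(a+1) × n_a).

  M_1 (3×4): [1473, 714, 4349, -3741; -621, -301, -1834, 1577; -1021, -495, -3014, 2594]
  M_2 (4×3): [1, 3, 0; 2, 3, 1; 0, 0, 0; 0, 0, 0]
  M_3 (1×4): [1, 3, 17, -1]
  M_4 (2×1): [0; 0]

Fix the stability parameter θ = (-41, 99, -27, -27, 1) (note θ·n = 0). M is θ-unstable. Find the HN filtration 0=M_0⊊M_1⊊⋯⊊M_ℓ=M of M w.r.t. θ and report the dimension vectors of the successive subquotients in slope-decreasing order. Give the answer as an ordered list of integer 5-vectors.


Barcode: M ≅ I[1,1], I[1,2], I[1,3], I[1,4], I[3,3]^2, I[5,5]^2. HN layers by μ_θ (6 steps, strictly decreasing):
  μ^(1)=99; μ^(2)=36; μ^(3)=15; μ^(4)=1; μ^(5)=-27; μ^(6)=-41

((0, 1, 0, 0, 0); (0, 1, 1, 0, 0); (0, 1, 1, 1, 0); (0, 0, 0, 0, 2); (0, 0, 2, 0, 0); (4, 0, 0, 0, 0))


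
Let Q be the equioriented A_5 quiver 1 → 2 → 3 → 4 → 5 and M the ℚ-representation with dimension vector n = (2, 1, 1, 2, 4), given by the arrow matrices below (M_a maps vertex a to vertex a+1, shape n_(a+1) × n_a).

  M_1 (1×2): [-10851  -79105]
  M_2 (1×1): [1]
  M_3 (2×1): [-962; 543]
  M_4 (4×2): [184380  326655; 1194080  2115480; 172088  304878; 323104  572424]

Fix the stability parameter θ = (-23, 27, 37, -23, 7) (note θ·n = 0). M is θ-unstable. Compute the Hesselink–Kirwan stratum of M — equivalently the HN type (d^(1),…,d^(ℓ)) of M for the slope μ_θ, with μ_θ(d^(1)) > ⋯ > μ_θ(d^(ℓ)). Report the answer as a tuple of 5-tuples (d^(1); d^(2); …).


Via rank(M_{q-1}∘⋯∘M_p): M ≅ I[1,1], I[1,5], I[4,4], I[5,5]^3.
μ_θ-semistable layers: μ^(1)=12; μ^(2)=7; μ^(3)=-23

((0, 1, 1, 1, 1); (0, 0, 0, 0, 3); (2, 0, 0, 1, 0))


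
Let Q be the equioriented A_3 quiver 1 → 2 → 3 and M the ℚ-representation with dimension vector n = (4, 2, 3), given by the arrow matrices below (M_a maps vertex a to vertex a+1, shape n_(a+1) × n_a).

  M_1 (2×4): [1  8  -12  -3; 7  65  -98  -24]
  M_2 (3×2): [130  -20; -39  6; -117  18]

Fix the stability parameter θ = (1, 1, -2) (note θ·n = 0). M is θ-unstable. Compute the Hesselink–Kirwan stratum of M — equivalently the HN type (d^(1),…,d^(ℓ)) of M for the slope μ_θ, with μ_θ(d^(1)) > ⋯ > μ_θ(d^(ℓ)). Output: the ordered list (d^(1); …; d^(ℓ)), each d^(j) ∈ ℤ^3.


Via rank(M_{q-1}∘⋯∘M_p): M ≅ I[1,1]^2, I[1,2], I[1,3], I[3,3]^2.
μ_θ-semistable layers: μ^(1)=1; μ^(2)=0; μ^(3)=-2

((3, 1, 0); (1, 1, 1); (0, 0, 2))


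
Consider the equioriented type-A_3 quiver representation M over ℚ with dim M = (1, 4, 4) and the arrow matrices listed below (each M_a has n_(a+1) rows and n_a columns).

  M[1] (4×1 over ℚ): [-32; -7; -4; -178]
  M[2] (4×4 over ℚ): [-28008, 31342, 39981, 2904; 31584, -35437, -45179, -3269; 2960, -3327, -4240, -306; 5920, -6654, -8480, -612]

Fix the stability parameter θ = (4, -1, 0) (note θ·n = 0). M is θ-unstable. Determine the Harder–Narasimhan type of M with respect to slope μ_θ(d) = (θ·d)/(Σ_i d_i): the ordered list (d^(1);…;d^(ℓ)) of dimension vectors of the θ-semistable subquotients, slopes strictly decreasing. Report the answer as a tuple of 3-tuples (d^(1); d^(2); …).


Interval decomposition of M: I[1,3], I[2,2], I[2,3]^2, I[3,3].
HN type (ℓ=3): μ^(1)=1; μ^(2)=0; μ^(3)=-1

((1, 1, 1); (0, 0, 3); (0, 3, 0))


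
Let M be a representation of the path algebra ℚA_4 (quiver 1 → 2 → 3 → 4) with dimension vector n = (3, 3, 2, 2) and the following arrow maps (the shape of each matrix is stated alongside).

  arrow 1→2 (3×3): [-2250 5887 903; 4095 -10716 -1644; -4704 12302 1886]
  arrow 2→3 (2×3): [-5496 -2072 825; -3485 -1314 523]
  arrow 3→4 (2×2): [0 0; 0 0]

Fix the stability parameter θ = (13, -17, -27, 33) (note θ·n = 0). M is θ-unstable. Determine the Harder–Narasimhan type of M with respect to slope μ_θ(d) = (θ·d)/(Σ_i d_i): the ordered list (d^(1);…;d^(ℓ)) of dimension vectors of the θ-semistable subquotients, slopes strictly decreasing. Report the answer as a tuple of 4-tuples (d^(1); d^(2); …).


Barcode: M ≅ I[1,1], I[1,2], I[1,3], I[2,3], I[4,4]^2. HN layers by μ_θ (5 steps, strictly decreasing):
  μ^(1)=33; μ^(2)=13; μ^(3)=-2; μ^(4)=-31/3; μ^(5)=-22

((0, 0, 0, 2); (1, 0, 0, 0); (1, 1, 0, 0); (1, 1, 1, 0); (0, 1, 1, 0))


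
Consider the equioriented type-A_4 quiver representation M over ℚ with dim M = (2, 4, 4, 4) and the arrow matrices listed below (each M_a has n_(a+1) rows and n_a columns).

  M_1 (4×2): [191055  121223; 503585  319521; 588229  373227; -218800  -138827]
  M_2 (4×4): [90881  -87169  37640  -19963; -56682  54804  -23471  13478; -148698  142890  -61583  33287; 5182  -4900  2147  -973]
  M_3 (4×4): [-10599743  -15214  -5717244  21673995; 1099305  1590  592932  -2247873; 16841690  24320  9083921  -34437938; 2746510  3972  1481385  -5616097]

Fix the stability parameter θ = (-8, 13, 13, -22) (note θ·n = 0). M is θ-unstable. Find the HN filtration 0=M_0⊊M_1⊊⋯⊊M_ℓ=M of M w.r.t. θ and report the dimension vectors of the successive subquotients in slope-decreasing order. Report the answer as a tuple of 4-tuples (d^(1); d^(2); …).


Interval decomposition of M: I[1,4]^2, I[2,4]^2.
HN type (ℓ=2): μ^(1)=4/3; μ^(2)=-8

((0, 4, 4, 4); (2, 0, 0, 0))


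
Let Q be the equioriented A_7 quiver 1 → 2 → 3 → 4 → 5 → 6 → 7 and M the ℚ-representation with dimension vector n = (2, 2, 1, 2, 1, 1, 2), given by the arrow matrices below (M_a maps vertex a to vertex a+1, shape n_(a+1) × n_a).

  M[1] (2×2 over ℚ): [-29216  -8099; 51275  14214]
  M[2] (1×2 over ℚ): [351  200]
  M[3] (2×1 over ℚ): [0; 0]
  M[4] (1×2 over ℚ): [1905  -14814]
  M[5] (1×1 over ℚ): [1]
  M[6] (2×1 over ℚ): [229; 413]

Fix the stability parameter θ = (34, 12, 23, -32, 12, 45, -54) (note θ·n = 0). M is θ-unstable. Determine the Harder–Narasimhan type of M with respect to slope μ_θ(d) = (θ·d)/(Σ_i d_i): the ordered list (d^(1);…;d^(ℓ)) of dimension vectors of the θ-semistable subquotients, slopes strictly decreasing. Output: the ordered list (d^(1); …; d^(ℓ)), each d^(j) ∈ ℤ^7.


Interval decomposition of M: I[1,2], I[1,3], I[4,4], I[4,7], I[7,7].
HN type (ℓ=4): μ^(1)=23; μ^(2)=1; μ^(3)=-32; μ^(4)=-54

((2, 2, 1, 0, 0, 0, 0); (0, 0, 0, 0, 1, 1, 1); (0, 0, 0, 2, 0, 0, 0); (0, 0, 0, 0, 0, 0, 1))


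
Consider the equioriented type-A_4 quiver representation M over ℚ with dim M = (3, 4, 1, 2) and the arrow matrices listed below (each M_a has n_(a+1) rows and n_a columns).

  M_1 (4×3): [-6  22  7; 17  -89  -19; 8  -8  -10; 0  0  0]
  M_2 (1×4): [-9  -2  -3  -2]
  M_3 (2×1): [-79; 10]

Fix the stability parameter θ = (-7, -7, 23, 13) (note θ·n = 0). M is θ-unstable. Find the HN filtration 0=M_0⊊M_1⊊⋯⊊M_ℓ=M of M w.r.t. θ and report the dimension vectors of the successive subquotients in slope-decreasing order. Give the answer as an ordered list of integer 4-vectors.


Barcode: M ≅ I[1,1], I[1,2], I[1,4], I[2,2]^2, I[4,4]. HN layers by μ_θ (3 steps, strictly decreasing):
  μ^(1)=18; μ^(2)=13; μ^(3)=-7

((0, 0, 1, 1); (0, 0, 0, 1); (3, 4, 0, 0))


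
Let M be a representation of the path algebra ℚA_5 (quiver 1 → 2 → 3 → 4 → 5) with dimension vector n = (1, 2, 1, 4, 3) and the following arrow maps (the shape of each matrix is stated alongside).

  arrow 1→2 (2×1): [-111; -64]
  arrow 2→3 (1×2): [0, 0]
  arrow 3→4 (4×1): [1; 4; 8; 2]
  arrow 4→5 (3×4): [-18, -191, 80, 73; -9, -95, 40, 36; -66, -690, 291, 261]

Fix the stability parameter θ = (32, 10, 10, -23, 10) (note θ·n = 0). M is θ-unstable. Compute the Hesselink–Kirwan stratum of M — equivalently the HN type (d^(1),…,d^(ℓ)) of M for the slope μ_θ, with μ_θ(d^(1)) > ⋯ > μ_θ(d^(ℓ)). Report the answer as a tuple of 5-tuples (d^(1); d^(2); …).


Interval decomposition of M: I[1,2], I[2,2], I[3,5], I[4,4], I[4,5]^2.
HN type (ℓ=4): μ^(1)=21; μ^(2)=10; μ^(3)=-13/2; μ^(4)=-23

((1, 1, 0, 0, 0); (0, 1, 0, 0, 3); (0, 0, 1, 1, 0); (0, 0, 0, 3, 0))


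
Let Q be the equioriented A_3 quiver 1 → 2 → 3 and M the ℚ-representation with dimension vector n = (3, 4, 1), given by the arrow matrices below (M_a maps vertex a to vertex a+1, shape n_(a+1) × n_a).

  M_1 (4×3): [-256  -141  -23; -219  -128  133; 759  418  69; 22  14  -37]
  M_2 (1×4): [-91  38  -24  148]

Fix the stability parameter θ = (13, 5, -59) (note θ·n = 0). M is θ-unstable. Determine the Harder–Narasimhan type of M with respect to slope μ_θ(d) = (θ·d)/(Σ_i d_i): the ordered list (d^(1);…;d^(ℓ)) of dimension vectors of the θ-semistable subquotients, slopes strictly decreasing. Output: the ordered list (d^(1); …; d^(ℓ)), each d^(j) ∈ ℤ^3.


Via rank(M_{q-1}∘⋯∘M_p): M ≅ I[1,2]^2, I[1,3], I[2,2].
μ_θ-semistable layers: μ^(1)=9; μ^(2)=5; μ^(3)=-41/3

((2, 2, 0); (0, 1, 0); (1, 1, 1))


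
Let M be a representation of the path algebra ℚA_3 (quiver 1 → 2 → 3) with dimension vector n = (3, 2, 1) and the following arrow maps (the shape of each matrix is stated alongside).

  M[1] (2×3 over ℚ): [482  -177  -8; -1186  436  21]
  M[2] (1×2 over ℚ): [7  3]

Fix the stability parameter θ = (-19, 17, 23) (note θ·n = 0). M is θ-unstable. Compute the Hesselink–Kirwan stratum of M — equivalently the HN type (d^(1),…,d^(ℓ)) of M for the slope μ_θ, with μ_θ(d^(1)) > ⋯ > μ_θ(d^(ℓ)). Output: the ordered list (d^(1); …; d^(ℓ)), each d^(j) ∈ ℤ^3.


Interval decomposition of M: I[1,1], I[1,2], I[1,3].
HN type (ℓ=3): μ^(1)=23; μ^(2)=17; μ^(3)=-19

((0, 0, 1); (0, 2, 0); (3, 0, 0))


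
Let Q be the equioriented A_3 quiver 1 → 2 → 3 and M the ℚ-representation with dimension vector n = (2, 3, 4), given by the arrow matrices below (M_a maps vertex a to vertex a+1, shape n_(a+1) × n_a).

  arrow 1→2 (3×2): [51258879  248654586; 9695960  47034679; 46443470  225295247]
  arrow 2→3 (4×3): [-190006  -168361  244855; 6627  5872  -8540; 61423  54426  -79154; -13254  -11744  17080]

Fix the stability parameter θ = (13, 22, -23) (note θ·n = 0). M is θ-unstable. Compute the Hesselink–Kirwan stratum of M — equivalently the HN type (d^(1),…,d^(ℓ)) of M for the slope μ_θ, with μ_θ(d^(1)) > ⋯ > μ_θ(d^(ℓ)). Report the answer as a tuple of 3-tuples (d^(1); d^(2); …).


Via rank(M_{q-1}∘⋯∘M_p): M ≅ I[1,3]^2, I[2,2], I[3,3]^2.
μ_θ-semistable layers: μ^(1)=22; μ^(2)=4; μ^(3)=-23

((0, 1, 0); (2, 2, 2); (0, 0, 2))


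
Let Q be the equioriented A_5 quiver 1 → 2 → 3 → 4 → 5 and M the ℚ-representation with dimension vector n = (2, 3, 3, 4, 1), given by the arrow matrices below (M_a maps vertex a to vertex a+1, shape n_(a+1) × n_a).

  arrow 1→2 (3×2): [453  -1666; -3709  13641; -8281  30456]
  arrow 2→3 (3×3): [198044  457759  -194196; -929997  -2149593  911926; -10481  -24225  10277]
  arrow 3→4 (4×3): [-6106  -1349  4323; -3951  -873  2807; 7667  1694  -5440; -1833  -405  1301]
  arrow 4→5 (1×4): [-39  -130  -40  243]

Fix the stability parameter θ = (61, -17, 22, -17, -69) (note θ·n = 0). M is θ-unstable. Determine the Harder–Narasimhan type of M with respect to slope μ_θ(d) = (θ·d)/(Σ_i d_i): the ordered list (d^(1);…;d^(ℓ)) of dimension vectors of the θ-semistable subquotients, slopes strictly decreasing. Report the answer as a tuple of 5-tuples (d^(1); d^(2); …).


Via rank(M_{q-1}∘⋯∘M_p): M ≅ I[1,4], I[1,5], I[2,4], I[4,4].
μ_θ-semistable layers: μ^(1)=49/4; μ^(2)=5/2; μ^(3)=-4; μ^(4)=-17

((1, 1, 1, 1, 0); (0, 0, 1, 1, 0); (1, 1, 1, 1, 1); (0, 1, 0, 1, 0))


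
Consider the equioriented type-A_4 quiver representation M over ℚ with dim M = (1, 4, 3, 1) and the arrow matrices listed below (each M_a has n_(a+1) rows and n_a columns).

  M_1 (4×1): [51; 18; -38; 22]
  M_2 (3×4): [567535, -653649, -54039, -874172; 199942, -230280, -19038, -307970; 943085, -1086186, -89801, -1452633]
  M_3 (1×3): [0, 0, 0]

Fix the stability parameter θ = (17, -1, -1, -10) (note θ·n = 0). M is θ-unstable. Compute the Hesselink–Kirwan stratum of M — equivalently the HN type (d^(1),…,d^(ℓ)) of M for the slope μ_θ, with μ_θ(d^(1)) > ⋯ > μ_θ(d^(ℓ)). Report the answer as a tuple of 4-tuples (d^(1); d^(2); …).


Interval decomposition of M: I[1,3], I[2,2]^2, I[2,3], I[3,3], I[4,4].
HN type (ℓ=3): μ^(1)=5; μ^(2)=-1; μ^(3)=-10

((1, 1, 1, 0); (0, 3, 2, 0); (0, 0, 0, 1))


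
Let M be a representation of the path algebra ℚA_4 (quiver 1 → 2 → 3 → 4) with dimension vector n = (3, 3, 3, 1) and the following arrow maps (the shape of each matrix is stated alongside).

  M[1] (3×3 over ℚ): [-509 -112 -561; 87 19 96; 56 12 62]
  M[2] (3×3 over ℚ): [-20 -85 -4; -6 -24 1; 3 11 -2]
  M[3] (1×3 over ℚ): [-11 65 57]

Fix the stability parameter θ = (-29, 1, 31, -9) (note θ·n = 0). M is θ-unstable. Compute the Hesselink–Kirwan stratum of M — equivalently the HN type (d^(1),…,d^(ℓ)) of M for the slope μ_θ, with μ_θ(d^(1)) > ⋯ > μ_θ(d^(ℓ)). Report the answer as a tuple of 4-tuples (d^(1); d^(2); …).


Interval decomposition of M: I[1,3]^2, I[1,4].
HN type (ℓ=4): μ^(1)=31; μ^(2)=11; μ^(3)=1; μ^(4)=-29

((0, 0, 2, 0); (0, 0, 1, 1); (0, 3, 0, 0); (3, 0, 0, 0))


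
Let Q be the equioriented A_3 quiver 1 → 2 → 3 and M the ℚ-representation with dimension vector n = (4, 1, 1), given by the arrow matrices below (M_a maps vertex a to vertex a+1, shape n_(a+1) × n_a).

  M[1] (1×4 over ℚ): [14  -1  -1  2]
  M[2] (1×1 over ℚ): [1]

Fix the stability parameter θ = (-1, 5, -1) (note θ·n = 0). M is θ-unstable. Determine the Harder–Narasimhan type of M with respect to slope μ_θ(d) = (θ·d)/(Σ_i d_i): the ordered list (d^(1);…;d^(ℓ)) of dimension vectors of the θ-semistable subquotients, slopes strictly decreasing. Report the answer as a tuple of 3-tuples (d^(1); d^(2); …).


Barcode: M ≅ I[1,1]^3, I[1,3]. HN layers by μ_θ (2 steps, strictly decreasing):
  μ^(1)=2; μ^(2)=-1

((0, 1, 1); (4, 0, 0))


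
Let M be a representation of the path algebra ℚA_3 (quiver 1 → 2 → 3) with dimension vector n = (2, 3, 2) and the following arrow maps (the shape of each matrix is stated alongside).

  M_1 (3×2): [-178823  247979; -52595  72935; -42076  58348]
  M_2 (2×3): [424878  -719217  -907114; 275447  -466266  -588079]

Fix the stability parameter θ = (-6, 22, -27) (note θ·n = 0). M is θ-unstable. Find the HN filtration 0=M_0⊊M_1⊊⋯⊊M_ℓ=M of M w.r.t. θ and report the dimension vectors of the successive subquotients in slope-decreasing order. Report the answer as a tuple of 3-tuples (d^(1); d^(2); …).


Interval decomposition of M: I[1,1], I[1,3], I[2,2], I[2,3].
HN type (ℓ=3): μ^(1)=22; μ^(2)=-5/2; μ^(3)=-6

((0, 1, 0); (0, 2, 2); (2, 0, 0))


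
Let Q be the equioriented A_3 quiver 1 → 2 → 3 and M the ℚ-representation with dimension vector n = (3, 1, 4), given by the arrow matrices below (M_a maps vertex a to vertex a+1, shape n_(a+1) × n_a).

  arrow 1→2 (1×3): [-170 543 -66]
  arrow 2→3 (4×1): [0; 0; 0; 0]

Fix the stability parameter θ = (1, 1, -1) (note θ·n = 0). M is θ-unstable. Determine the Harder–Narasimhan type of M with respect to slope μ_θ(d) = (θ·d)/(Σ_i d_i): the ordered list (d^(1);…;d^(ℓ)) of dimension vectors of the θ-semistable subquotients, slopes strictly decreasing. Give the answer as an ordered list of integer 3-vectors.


Interval decomposition of M: I[1,1]^2, I[1,2], I[3,3]^4.
HN type (ℓ=2): μ^(1)=1; μ^(2)=-1

((3, 1, 0); (0, 0, 4))


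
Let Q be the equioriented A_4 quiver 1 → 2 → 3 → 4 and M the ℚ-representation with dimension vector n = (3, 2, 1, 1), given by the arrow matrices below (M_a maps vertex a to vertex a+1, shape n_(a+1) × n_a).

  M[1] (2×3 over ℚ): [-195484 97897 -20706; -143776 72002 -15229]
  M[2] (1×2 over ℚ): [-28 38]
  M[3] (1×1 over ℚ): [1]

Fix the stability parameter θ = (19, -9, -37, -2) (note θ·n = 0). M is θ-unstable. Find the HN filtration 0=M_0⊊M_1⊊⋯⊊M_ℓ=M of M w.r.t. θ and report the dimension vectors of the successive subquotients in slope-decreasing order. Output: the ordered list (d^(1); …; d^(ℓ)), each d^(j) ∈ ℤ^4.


Via rank(M_{q-1}∘⋯∘M_p): M ≅ I[1,1], I[1,2], I[1,4].
μ_θ-semistable layers: μ^(1)=19; μ^(2)=5; μ^(3)=-2; μ^(4)=-9

((1, 0, 0, 0); (1, 1, 0, 0); (0, 0, 0, 1); (1, 1, 1, 0))


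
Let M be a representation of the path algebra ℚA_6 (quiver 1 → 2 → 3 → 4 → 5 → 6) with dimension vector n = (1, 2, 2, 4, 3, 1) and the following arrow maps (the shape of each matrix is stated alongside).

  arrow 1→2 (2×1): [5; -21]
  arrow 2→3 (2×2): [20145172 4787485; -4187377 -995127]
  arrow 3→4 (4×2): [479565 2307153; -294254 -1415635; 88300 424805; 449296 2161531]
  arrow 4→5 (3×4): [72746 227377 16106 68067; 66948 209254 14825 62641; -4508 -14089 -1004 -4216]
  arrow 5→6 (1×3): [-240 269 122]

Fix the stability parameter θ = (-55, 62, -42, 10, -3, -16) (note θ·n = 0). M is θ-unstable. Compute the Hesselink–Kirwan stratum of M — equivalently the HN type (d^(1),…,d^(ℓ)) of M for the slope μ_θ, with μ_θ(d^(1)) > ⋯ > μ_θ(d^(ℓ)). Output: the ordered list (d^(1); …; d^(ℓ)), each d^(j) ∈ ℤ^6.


Interval decomposition of M: I[1,4], I[2,5], I[4,5], I[4,6].
HN type (ℓ=5): μ^(1)=10; μ^(2)=27/4; μ^(3)=7/2; μ^(4)=-3; μ^(5)=-55

((0, 1, 1, 1, 0, 0); (0, 1, 1, 1, 1, 0); (0, 0, 0, 1, 1, 0); (0, 0, 0, 1, 1, 1); (1, 0, 0, 0, 0, 0))


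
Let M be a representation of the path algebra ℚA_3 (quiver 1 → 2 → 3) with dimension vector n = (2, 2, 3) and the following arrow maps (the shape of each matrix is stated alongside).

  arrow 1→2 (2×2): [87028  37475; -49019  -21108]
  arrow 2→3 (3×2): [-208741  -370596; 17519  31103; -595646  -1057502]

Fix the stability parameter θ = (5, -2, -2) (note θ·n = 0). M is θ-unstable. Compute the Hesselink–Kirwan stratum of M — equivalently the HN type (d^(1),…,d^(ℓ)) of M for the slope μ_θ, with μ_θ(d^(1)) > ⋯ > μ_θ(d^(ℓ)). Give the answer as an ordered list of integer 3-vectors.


Interval decomposition of M: I[1,3]^2, I[3,3].
HN type (ℓ=2): μ^(1)=1/3; μ^(2)=-2

((2, 2, 2); (0, 0, 1))


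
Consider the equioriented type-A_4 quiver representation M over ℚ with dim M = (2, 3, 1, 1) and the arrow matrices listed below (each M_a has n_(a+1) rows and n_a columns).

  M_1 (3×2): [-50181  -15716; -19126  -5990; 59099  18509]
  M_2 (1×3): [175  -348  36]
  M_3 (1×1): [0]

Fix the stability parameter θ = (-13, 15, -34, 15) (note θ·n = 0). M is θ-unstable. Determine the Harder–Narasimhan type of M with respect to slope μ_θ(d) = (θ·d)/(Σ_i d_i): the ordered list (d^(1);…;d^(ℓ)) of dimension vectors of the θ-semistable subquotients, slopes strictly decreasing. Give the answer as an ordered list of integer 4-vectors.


Barcode: M ≅ I[1,2], I[1,3], I[2,2], I[4,4]. HN layers by μ_θ (3 steps, strictly decreasing):
  μ^(1)=15; μ^(2)=-19/2; μ^(3)=-13

((0, 2, 0, 1); (0, 1, 1, 0); (2, 0, 0, 0))


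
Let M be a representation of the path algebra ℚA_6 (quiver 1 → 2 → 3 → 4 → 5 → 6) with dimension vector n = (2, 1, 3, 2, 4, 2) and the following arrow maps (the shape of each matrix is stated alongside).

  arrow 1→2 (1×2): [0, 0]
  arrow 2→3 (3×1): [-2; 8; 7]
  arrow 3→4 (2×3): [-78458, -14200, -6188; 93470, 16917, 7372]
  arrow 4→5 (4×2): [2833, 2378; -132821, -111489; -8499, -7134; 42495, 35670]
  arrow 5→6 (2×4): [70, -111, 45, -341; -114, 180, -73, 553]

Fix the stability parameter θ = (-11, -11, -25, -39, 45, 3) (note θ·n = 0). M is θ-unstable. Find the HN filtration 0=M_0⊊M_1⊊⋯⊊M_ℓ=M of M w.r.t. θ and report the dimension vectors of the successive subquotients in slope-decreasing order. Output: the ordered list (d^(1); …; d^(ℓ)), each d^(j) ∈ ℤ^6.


Barcode: M ≅ I[1,1]^2, I[2,3], I[3,5], I[3,6], I[5,5], I[5,6]. HN layers by μ_θ (5 steps, strictly decreasing):
  μ^(1)=45; μ^(2)=24; μ^(3)=-11; μ^(4)=-18; μ^(5)=-32

((0, 0, 0, 0, 2, 0); (0, 0, 0, 0, 2, 2); (2, 0, 0, 0, 0, 0); (0, 1, 1, 0, 0, 0); (0, 0, 2, 2, 0, 0))


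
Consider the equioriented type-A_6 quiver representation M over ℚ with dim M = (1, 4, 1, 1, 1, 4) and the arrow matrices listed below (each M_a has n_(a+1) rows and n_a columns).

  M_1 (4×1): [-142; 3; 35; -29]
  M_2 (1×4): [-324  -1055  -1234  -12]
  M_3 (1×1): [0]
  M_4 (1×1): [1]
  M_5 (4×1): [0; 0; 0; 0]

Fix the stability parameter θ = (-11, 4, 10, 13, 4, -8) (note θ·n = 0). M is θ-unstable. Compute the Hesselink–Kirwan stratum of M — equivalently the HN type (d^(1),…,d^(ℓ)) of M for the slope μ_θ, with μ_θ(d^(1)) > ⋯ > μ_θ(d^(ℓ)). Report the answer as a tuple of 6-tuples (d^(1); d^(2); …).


Interval decomposition of M: I[1,3], I[2,2]^3, I[4,5], I[6,6]^4.
HN type (ℓ=5): μ^(1)=10; μ^(2)=17/2; μ^(3)=4; μ^(4)=-8; μ^(5)=-11

((0, 0, 1, 0, 0, 0); (0, 0, 0, 1, 1, 0); (0, 4, 0, 0, 0, 0); (0, 0, 0, 0, 0, 4); (1, 0, 0, 0, 0, 0))


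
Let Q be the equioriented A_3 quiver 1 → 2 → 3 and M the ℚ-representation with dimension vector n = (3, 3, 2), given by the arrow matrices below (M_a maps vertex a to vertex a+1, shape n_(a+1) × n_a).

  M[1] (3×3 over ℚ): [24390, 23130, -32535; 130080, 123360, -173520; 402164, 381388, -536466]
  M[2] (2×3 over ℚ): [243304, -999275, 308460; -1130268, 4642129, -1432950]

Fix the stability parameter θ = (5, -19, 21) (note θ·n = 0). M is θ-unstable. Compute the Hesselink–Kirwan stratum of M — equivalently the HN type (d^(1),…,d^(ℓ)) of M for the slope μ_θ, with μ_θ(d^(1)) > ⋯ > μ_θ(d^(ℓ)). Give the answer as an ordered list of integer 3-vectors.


Barcode: M ≅ I[1,1]^2, I[1,2], I[2,3]^2. HN layers by μ_θ (4 steps, strictly decreasing):
  μ^(1)=21; μ^(2)=5; μ^(3)=-7; μ^(4)=-19

((0, 0, 2); (2, 0, 0); (1, 1, 0); (0, 2, 0))


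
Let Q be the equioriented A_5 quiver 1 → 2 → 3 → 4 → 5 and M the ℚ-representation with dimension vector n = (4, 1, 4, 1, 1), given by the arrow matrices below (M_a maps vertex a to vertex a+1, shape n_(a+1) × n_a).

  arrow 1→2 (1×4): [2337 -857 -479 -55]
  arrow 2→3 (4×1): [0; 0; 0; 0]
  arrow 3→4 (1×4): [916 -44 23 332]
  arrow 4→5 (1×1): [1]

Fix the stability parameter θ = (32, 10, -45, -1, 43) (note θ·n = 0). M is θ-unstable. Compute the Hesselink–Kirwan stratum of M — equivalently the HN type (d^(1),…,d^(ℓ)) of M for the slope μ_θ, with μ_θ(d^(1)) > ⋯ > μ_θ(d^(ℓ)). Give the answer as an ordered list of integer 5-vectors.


Interval decomposition of M: I[1,1]^3, I[1,2], I[3,3]^3, I[3,5].
HN type (ℓ=5): μ^(1)=43; μ^(2)=32; μ^(3)=21; μ^(4)=-1; μ^(5)=-45

((0, 0, 0, 0, 1); (3, 0, 0, 0, 0); (1, 1, 0, 0, 0); (0, 0, 0, 1, 0); (0, 0, 4, 0, 0))


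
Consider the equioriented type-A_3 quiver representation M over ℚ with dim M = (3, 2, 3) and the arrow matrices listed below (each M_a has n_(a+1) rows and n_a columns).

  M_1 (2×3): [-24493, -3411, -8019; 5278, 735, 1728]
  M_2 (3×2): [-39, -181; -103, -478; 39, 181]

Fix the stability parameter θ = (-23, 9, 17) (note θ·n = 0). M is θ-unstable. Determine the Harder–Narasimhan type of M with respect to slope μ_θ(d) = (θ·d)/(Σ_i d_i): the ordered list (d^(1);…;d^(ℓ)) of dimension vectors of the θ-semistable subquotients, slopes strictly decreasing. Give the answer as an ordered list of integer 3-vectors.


Interval decomposition of M: I[1,1], I[1,3]^2, I[3,3].
HN type (ℓ=3): μ^(1)=17; μ^(2)=9; μ^(3)=-23

((0, 0, 3); (0, 2, 0); (3, 0, 0))


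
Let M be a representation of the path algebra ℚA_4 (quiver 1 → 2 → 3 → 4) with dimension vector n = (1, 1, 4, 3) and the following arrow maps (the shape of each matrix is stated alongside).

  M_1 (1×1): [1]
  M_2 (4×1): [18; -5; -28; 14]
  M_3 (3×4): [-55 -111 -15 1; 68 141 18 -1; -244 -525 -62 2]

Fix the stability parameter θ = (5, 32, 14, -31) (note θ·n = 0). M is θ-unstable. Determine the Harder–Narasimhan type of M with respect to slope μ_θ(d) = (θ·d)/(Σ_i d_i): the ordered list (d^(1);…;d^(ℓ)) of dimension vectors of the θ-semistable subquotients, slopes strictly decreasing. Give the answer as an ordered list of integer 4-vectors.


Interval decomposition of M: I[1,4], I[3,3], I[3,4]^2.
HN type (ℓ=3): μ^(1)=14; μ^(2)=5; μ^(3)=-17/2

((0, 0, 1, 0); (1, 1, 1, 1); (0, 0, 2, 2))


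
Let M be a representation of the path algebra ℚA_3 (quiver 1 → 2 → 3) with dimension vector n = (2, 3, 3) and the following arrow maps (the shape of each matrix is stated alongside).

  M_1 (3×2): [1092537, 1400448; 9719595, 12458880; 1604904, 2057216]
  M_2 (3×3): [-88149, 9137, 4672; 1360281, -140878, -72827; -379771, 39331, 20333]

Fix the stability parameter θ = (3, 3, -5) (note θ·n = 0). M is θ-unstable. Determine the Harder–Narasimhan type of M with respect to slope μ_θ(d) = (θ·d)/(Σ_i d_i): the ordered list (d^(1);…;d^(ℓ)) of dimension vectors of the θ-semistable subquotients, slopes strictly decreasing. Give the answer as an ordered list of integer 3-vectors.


Via rank(M_{q-1}∘⋯∘M_p): M ≅ I[1,1], I[1,3], I[2,3]^2.
μ_θ-semistable layers: μ^(1)=3; μ^(2)=1/3; μ^(3)=-1

((1, 0, 0); (1, 1, 1); (0, 2, 2))


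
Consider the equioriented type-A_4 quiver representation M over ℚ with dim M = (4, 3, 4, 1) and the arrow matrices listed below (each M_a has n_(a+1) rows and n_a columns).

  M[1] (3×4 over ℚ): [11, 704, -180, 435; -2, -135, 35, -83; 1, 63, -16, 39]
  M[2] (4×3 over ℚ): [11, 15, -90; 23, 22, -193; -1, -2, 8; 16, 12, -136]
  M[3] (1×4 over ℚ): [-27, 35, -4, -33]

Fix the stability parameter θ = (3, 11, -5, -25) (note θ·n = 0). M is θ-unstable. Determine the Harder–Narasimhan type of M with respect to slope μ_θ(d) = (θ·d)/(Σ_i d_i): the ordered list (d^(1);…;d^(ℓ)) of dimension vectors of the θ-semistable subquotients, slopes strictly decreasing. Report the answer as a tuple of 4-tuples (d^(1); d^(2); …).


Via rank(M_{q-1}∘⋯∘M_p): M ≅ I[1,1], I[1,3]^2, I[1,4], I[3,3].
μ_θ-semistable layers: μ^(1)=3; μ^(2)=-4; μ^(3)=-5

((3, 2, 2, 0); (1, 1, 1, 1); (0, 0, 1, 0))


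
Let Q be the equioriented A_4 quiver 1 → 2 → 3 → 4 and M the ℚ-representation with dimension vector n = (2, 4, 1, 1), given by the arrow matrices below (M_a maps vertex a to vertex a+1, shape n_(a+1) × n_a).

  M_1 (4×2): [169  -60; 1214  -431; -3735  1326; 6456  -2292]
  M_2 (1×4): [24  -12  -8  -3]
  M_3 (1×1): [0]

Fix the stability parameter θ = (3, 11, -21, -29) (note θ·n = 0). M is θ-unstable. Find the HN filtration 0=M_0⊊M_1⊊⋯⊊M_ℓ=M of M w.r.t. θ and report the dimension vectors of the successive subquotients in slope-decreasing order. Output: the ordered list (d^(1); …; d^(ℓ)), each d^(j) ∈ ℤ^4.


Via rank(M_{q-1}∘⋯∘M_p): M ≅ I[1,2]^2, I[2,2], I[2,3], I[4,4].
μ_θ-semistable layers: μ^(1)=11; μ^(2)=3; μ^(3)=-5; μ^(4)=-29

((0, 3, 0, 0); (2, 0, 0, 0); (0, 1, 1, 0); (0, 0, 0, 1))


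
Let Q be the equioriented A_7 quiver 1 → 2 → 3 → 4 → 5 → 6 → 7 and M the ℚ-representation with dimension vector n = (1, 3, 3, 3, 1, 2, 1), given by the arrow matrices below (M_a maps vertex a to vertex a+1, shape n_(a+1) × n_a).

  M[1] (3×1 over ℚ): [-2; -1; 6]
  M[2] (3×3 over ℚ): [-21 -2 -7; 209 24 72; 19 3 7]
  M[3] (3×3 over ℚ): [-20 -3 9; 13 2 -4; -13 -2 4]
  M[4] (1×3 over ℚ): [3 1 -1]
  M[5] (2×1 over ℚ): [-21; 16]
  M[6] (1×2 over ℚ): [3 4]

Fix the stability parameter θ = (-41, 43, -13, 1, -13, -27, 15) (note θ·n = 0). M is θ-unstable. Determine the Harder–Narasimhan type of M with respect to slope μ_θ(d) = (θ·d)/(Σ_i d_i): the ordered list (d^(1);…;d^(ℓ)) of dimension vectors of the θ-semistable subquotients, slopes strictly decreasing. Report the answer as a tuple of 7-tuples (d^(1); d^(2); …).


Interval decomposition of M: I[1,7], I[2,3], I[2,4], I[4,4], I[6,6].
HN type (ℓ=6): μ^(1)=15; μ^(2)=31/3; μ^(3)=1; μ^(4)=-9/5; μ^(5)=-27; μ^(6)=-41

((0, 1, 1, 0, 0, 0, 1); (0, 1, 1, 1, 0, 0, 0); (0, 0, 0, 1, 0, 0, 0); (0, 1, 1, 1, 1, 1, 0); (0, 0, 0, 0, 0, 1, 0); (1, 0, 0, 0, 0, 0, 0))


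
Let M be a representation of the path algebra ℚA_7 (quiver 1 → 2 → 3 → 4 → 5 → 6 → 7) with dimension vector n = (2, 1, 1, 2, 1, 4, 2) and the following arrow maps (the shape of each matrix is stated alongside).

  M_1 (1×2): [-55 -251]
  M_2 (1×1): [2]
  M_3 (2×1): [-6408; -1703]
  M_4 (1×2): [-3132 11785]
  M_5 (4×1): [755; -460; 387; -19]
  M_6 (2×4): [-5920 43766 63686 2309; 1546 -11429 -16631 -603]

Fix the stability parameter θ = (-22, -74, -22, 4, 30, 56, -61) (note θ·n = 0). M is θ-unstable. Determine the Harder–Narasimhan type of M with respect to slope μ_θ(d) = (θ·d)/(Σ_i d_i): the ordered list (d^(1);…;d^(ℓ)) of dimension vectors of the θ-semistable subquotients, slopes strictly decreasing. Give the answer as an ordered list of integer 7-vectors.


Via rank(M_{q-1}∘⋯∘M_p): M ≅ I[1,1], I[1,7], I[4,4], I[6,6]^2, I[6,7].
μ_θ-semistable layers: μ^(1)=56; μ^(2)=25/3; μ^(3)=4; μ^(4)=-5/2; μ^(5)=-22; μ^(6)=-48

((0, 0, 0, 0, 0, 2, 0); (0, 0, 0, 0, 1, 1, 1); (0, 0, 0, 2, 0, 0, 0); (0, 0, 0, 0, 0, 1, 1); (1, 0, 1, 0, 0, 0, 0); (1, 1, 0, 0, 0, 0, 0))


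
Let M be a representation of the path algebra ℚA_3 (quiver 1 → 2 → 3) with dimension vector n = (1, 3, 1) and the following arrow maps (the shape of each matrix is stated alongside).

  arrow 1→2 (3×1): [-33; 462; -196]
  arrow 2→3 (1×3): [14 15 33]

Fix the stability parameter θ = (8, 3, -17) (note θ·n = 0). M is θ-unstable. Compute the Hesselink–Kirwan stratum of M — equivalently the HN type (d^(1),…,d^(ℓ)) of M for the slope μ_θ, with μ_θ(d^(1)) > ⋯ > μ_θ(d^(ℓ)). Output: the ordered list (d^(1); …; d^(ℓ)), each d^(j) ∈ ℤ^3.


Interval decomposition of M: I[1,2], I[2,2], I[2,3].
HN type (ℓ=3): μ^(1)=11/2; μ^(2)=3; μ^(3)=-7

((1, 1, 0); (0, 1, 0); (0, 1, 1))


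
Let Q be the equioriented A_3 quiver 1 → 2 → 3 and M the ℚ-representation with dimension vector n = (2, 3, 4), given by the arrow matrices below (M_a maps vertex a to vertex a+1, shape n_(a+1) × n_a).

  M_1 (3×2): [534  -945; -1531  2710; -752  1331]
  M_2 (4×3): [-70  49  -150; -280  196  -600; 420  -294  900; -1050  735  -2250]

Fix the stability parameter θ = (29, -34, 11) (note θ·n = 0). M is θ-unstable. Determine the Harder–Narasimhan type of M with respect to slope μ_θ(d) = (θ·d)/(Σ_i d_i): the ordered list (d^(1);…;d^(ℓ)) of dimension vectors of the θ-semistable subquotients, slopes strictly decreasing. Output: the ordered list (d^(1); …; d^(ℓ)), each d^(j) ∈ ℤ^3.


Barcode: M ≅ I[1,2], I[1,3], I[2,2], I[3,3]^3. HN layers by μ_θ (3 steps, strictly decreasing):
  μ^(1)=11; μ^(2)=-5/2; μ^(3)=-34

((0, 0, 4); (2, 2, 0); (0, 1, 0))


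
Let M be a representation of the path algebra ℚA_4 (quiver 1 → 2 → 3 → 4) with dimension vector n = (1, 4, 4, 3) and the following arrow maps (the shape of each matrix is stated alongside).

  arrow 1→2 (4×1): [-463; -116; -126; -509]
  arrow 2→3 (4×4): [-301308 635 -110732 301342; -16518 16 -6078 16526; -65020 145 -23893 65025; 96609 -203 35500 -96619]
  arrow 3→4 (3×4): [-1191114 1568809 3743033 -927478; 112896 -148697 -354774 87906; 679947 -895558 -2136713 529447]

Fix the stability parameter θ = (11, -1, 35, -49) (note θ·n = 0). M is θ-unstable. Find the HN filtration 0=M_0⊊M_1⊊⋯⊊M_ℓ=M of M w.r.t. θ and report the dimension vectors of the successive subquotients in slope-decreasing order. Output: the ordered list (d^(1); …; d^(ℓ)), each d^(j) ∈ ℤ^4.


Via rank(M_{q-1}∘⋯∘M_p): M ≅ I[1,4], I[2,3], I[2,4]^2.
μ_θ-semistable layers: μ^(1)=35; μ^(2)=-1; μ^(3)=-5

((0, 0, 1, 0); (1, 2, 1, 1); (0, 2, 2, 2))


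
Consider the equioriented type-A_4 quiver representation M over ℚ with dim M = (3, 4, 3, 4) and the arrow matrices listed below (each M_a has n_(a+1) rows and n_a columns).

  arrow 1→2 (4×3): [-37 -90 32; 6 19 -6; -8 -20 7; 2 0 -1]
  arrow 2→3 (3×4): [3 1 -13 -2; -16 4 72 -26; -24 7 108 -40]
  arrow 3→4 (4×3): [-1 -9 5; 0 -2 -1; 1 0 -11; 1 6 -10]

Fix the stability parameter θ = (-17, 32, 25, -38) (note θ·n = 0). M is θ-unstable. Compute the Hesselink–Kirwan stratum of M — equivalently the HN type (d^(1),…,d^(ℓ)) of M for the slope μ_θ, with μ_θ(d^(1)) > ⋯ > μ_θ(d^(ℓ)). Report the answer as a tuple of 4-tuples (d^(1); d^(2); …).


Barcode: M ≅ I[1,4]^3, I[2,2], I[4,4]. HN layers by μ_θ (4 steps, strictly decreasing):
  μ^(1)=32; μ^(2)=19/3; μ^(3)=-17; μ^(4)=-38

((0, 1, 0, 0); (0, 3, 3, 3); (3, 0, 0, 0); (0, 0, 0, 1))


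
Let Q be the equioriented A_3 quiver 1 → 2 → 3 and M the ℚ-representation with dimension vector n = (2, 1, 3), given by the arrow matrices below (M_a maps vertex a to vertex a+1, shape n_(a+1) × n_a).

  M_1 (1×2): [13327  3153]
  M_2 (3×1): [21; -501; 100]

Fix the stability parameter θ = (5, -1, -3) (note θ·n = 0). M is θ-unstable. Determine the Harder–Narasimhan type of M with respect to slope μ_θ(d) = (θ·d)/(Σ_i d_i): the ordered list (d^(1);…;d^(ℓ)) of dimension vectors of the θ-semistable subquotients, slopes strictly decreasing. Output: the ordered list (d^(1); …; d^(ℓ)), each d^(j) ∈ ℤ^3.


Barcode: M ≅ I[1,1], I[1,3], I[3,3]^2. HN layers by μ_θ (3 steps, strictly decreasing):
  μ^(1)=5; μ^(2)=1/3; μ^(3)=-3

((1, 0, 0); (1, 1, 1); (0, 0, 2))


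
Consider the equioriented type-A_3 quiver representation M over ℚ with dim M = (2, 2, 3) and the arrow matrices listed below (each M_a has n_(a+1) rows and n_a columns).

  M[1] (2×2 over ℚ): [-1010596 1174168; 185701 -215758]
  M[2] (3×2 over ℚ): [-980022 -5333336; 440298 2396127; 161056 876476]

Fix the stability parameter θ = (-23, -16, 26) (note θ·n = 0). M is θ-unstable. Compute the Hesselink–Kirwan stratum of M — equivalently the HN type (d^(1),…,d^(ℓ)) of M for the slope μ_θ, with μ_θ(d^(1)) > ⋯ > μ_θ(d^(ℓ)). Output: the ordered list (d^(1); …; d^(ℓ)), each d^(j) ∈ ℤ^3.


Barcode: M ≅ I[1,1], I[1,3], I[2,3], I[3,3]. HN layers by μ_θ (3 steps, strictly decreasing):
  μ^(1)=26; μ^(2)=-16; μ^(3)=-23

((0, 0, 3); (0, 2, 0); (2, 0, 0))


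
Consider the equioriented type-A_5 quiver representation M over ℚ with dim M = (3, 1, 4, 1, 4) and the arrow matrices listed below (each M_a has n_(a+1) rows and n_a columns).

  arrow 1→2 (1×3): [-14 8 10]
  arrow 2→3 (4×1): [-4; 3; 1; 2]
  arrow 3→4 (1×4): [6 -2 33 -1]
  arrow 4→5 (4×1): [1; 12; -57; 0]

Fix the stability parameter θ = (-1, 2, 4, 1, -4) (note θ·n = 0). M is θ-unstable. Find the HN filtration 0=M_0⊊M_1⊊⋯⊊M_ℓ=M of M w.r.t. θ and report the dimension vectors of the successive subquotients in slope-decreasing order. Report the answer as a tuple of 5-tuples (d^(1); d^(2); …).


Interval decomposition of M: I[1,1]^2, I[1,5], I[3,3]^3, I[5,5]^3.
HN type (ℓ=4): μ^(1)=4; μ^(2)=3/4; μ^(3)=-1; μ^(4)=-4

((0, 0, 3, 0, 0); (0, 1, 1, 1, 1); (3, 0, 0, 0, 0); (0, 0, 0, 0, 3))


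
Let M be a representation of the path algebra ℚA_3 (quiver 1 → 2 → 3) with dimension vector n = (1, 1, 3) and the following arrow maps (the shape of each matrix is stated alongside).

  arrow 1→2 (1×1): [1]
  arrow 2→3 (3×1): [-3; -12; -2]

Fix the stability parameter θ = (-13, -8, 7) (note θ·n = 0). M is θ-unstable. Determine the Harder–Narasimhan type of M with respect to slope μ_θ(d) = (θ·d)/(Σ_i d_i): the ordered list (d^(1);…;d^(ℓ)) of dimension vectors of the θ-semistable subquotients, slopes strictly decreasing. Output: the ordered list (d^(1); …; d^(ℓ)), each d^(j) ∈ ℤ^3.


Via rank(M_{q-1}∘⋯∘M_p): M ≅ I[1,3], I[3,3]^2.
μ_θ-semistable layers: μ^(1)=7; μ^(2)=-8; μ^(3)=-13

((0, 0, 3); (0, 1, 0); (1, 0, 0))


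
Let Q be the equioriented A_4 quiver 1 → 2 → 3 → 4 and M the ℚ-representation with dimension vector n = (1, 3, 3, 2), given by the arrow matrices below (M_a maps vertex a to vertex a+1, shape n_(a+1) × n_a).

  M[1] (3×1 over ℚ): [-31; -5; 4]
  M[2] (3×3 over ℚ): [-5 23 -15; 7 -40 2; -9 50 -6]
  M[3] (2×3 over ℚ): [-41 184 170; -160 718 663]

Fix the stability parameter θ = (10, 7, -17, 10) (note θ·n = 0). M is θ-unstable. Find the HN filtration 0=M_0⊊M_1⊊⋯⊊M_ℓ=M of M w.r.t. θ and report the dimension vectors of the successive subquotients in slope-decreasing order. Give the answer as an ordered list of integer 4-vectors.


Barcode: M ≅ I[1,4], I[2,3], I[2,4]. HN layers by μ_θ (3 steps, strictly decreasing):
  μ^(1)=10; μ^(2)=0; μ^(3)=-5

((0, 0, 0, 2); (1, 1, 1, 0); (0, 2, 2, 0))
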